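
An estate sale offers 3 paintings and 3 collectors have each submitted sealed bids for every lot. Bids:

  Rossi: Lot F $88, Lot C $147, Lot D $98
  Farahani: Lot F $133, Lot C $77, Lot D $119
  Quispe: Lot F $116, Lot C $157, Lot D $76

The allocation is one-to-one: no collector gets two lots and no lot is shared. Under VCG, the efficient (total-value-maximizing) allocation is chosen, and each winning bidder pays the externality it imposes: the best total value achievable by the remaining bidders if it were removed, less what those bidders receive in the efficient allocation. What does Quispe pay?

Quispe pays $49.

Efficient allocation: Rossi→Lot D ($98), Farahani→Lot F ($133), Quispe→Lot C ($157); total welfare W = $388.
Quispe receives Lot C at value $157, so the others get W − 157 = $231.
Without Quispe: best allocation of the remaining 2 bidders over all 3 lots is Rossi→Lot C ($147), Farahani→Lot F ($133), total $280.
VCG payment = (others' best without Quispe) − (others' welfare with Quispe) = 280 − 231 = $49.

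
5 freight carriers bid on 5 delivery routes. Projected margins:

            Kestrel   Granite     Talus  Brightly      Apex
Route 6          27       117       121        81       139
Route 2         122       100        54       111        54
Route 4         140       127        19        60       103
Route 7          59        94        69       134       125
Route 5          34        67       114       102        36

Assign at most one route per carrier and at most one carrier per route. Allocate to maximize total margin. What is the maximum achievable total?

Max total: $636k

Optimal: Kestrel→Route 2 ($122k), Granite→Route 4 ($127k), Talus→Route 5 ($114k), Brightly→Route 7 ($134k), Apex→Route 6 ($139k) — total 122+127+114+134+139 = $636k.
Row-greedy (each carrier in turn takes its best remaining route) gives $559k, worse by 77.
Next-best assignment: Kestrel→Route 4, Granite→Route 2, Talus→Route 5, Brightly→Route 7, Apex→Route 6 = $627k.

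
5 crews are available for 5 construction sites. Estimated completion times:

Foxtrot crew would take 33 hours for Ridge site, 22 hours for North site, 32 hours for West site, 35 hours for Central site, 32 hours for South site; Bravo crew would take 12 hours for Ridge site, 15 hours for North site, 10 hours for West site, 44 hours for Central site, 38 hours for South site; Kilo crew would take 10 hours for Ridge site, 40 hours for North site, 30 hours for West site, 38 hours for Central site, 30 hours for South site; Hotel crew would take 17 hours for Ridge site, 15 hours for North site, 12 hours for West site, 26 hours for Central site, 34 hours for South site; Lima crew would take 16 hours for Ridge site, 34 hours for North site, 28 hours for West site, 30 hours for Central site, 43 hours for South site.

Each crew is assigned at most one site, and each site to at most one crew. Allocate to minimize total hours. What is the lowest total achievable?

Min total: 97 hours

Optimal: Foxtrot crew→South site (32 hours), Bravo crew→West site (10 hours), Kilo crew→Ridge site (10 hours), Hotel crew→North site (15 hours), Lima crew→Central site (30 hours) — total 32+10+10+15+30 = 97 hours.
Column-greedy (each site in turn goes to its cheapest remaining crew) gives 99 hours, worse by 2.
Checked against all permutations: 97 hours is optimal.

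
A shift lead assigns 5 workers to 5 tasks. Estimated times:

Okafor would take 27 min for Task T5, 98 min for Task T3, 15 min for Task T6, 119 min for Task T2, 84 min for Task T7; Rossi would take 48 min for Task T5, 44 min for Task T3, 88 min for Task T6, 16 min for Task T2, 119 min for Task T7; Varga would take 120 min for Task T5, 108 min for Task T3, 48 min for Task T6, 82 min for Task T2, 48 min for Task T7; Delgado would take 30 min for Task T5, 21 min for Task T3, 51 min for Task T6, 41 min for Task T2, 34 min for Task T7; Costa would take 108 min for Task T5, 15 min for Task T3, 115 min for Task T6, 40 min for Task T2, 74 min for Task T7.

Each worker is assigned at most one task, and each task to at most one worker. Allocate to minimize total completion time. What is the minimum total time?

Optimal: Okafor→Task T6 (15 min), Rossi→Task T2 (16 min), Varga→Task T7 (48 min), Delgado→Task T5 (30 min), Costa→Task T3 (15 min) — total 15+16+48+30+15 = 124 min.
Column-greedy (each task in turn goes to its cheapest remaining worker) gives 140 min, worse by 16.
Next-best assignment: Okafor→Task T5, Rossi→Task T2, Varga→Task T6, Delgado→Task T7, Costa→Task T3 = 140 min.

Min total: 124 min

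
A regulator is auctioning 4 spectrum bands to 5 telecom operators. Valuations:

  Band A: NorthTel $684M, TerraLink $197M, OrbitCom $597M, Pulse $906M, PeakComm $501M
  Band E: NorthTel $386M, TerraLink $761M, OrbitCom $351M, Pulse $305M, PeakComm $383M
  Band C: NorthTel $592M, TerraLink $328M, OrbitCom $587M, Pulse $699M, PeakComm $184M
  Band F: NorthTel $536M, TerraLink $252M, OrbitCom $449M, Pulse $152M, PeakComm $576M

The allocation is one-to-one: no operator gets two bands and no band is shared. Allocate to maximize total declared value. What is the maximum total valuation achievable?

Optimal: Pulse→Band A ($906M), TerraLink→Band E ($761M), NorthTel→Band C ($592M), PeakComm→Band F ($576M) — total 906+761+592+576 = $2835M.
Row-greedy (each operator in turn takes its best remaining band) gives $2184M, worse by 651.

Maximum total: $2835M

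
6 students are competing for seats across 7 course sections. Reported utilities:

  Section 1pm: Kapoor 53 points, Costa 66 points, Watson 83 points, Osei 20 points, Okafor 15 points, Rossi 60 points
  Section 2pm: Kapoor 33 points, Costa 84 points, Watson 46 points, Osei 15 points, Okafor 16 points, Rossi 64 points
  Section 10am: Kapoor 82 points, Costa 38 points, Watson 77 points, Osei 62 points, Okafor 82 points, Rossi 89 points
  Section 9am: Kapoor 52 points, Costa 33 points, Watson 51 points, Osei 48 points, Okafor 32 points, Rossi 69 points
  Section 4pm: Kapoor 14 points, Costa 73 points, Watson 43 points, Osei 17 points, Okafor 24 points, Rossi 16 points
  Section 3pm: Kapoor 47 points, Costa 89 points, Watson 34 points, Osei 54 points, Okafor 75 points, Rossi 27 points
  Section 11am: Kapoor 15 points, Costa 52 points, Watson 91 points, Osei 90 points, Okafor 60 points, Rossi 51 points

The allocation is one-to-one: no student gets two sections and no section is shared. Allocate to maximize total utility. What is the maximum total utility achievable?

Maximum total: 483 points

This is a one-to-one assignment (maximum-weight bipartite matching).
Optimal: Kapoor→Section 10am (82 points), Costa→Section 2pm (84 points), Watson→Section 1pm (83 points), Osei→Section 11am (90 points), Okafor→Section 3pm (75 points), Rossi→Section 9am (69 points) — total 82+84+83+90+75+69 = 483 points.
Max-entry greedy (repeatedly take the single best remaining cell) gives 394 points, worse by 89.
Swapping Watson↔Costa (Watson→Section 2pm 46 points, Costa→Section 1pm 66 points) loses 55.
Every other assignment is strictly worse.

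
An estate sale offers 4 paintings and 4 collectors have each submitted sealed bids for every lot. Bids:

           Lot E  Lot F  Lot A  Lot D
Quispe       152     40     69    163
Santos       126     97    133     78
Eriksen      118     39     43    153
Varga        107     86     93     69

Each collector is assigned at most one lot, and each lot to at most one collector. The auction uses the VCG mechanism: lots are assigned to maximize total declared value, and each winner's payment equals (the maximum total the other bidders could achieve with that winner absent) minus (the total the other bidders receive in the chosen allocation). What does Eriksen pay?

Eriksen pays $32.

Efficient allocation: Quispe→Lot E ($152), Santos→Lot A ($133), Eriksen→Lot D ($153), Varga→Lot F ($86); total welfare W = $524.
Eriksen receives Lot D at value $153, so the others get W − 153 = $371.
Without Eriksen: best allocation of the remaining 3 bidders over all 4 lots is Quispe→Lot D ($163), Santos→Lot A ($133), Varga→Lot E ($107), total $403.
VCG payment = (others' best without Eriksen) − (others' welfare with Eriksen) = 403 − 371 = $32.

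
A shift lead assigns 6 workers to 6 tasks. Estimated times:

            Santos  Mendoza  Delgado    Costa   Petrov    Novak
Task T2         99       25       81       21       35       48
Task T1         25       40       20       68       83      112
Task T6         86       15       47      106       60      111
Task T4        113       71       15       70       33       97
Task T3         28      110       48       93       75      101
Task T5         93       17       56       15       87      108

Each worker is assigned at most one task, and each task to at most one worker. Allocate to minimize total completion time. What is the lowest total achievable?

Min total: 159 min

Optimal: Santos→Task T3 (28 min), Mendoza→Task T6 (15 min), Delgado→Task T1 (20 min), Costa→Task T5 (15 min), Petrov→Task T4 (33 min), Novak→Task T2 (48 min) — total 28+15+20+15+33+48 = 159 min.
Min-entry greedy (repeatedly take the single cheapest remaining cell) gives 206 min, worse by 47.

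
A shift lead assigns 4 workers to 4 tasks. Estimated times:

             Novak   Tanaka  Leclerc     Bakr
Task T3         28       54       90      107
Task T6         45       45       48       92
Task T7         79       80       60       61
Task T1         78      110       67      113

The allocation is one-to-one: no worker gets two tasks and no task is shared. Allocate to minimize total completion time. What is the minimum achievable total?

Optimal: Novak→Task T3 (28 min), Tanaka→Task T6 (45 min), Leclerc→Task T1 (67 min), Bakr→Task T7 (61 min) — total 28+45+67+61 = 201 min.
Column-greedy (each task in turn goes to its cheapest remaining worker) gives 246 min, worse by 45.
Next-best assignment: Novak→Task T6, Tanaka→Task T3, Leclerc→Task T1, Bakr→Task T7 = 227 min.
Swapping Leclerc↔Tanaka (Leclerc→Task T6 48 min, Tanaka→Task T1 110 min) adds 46.
Every other assignment is strictly worse.

Min total: 201 min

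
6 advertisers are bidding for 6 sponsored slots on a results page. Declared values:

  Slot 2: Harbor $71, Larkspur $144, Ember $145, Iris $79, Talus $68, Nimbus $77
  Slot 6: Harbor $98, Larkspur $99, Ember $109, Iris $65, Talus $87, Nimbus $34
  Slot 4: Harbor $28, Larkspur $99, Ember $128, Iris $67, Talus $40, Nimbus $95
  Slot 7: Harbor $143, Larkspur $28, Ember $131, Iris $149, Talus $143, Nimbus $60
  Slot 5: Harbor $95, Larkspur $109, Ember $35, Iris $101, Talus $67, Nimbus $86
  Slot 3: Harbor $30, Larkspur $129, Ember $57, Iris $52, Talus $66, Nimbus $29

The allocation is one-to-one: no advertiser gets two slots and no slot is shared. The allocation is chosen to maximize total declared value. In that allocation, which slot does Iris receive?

This is the linear assignment problem.
Optimal: Harbor→Slot 6 ($98), Larkspur→Slot 3 ($129), Ember→Slot 2 ($145), Iris→Slot 5 ($101), Talus→Slot 7 ($143), Nimbus→Slot 4 ($95) — total 98+129+145+101+143+95 = $711.
Row-greedy (each advertiser in turn takes its best remaining slot) gives $632, worse by 79.
Swapping Iris↔Talus (Iris→Slot 7 $149, Talus→Slot 5 $67) loses 28.
Iris's own top slot is Slot 7 ($149), but forcing Iris→Slot 7 and reassigning the rest optimally gives only $700 — worse by 11.

Iris receives Slot 5.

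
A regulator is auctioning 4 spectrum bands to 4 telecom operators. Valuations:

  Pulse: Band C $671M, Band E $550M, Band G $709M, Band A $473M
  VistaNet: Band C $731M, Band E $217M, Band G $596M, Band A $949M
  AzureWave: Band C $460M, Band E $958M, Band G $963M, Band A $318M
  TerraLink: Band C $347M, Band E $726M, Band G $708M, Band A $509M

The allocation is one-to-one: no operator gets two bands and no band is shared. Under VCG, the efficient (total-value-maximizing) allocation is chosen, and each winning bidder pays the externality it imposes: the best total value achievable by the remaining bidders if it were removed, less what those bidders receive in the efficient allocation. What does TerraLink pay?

TerraLink pays $33M.

Efficient allocation: Pulse→Band C ($671M), VistaNet→Band A ($949M), AzureWave→Band G ($963M), TerraLink→Band E ($726M); total welfare W = $3309M.
TerraLink receives Band E at value $726M, so the others get W − 726 = $2583M.
Without TerraLink: best allocation of the remaining 3 bidders over all 4 bands is Pulse→Band G ($709M), VistaNet→Band A ($949M), AzureWave→Band E ($958M), total $2616M.
VCG payment = (others' best without TerraLink) − (others' welfare with TerraLink) = 2616 − 2583 = $33M.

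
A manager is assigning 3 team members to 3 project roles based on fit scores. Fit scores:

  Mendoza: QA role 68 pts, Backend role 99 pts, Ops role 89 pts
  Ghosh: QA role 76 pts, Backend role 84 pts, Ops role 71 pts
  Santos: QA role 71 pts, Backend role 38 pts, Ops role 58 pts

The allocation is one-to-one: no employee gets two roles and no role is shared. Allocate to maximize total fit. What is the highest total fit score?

Max total: 244 pts

Optimal: Mendoza→Ops role (89 pts), Ghosh→Backend role (84 pts), Santos→QA role (71 pts) — total 89+84+71 = 244 pts.
Max-entry greedy (repeatedly take the single best remaining cell) gives 233 pts, worse by 11.
Checked against all permutations: 244 pts is optimal.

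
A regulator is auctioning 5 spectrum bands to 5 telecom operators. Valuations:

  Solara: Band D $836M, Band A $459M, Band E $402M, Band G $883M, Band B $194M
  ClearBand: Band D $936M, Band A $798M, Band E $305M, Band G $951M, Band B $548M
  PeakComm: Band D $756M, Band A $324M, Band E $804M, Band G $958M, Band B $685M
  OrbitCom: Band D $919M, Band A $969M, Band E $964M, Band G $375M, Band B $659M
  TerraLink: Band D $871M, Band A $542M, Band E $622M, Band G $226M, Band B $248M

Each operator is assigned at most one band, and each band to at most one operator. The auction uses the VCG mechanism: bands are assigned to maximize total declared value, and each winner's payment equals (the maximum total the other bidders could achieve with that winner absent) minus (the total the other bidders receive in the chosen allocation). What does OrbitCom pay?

Efficient allocation: Solara→Band G ($883M), ClearBand→Band A ($798M), PeakComm→Band B ($685M), OrbitCom→Band E ($964M), TerraLink→Band D ($871M); total welfare W = $4201M.
OrbitCom receives Band E at value $964M, so the others get W − 964 = $3237M.
Without OrbitCom: best allocation of the remaining 4 bidders over all 5 bands is Solara→Band G ($883M), ClearBand→Band A ($798M), PeakComm→Band E ($804M), TerraLink→Band D ($871M), total $3356M.
VCG payment = (others' best without OrbitCom) − (others' welfare with OrbitCom) = 3356 − 3237 = $119M.

OrbitCom pays $119M.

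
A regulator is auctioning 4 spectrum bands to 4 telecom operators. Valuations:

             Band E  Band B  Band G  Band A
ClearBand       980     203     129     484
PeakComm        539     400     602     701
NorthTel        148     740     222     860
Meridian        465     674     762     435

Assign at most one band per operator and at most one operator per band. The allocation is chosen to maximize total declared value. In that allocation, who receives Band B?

NorthTel receives Band B.

Optimal: ClearBand→Band E ($980M), PeakComm→Band A ($701M), NorthTel→Band B ($740M), Meridian→Band G ($762M) — total 980+701+740+762 = $3183M.
Max-entry greedy (repeatedly take the single best remaining cell) gives $3002M, worse by 181.
Next-best assignment: ClearBand→Band E, PeakComm→Band G, NorthTel→Band A, Meridian→Band B = $3116M.
NorthTel's own top band is Band A ($860M), but forcing NorthTel→Band A and reassigning the rest optimally gives only $3116M — worse by 67.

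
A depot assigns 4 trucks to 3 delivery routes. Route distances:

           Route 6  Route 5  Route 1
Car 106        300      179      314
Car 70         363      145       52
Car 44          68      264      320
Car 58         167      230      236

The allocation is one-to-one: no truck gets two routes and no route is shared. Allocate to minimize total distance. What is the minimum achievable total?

Optimal: Car 44→Route 6 (68 km), Car 106→Route 5 (179 km), Car 70→Route 1 (52 km) — total 68+179+52 = 299 km.
Column-greedy (each route in turn goes to its cheapest remaining truck) gives 449 km, worse by 150.
Every other assignment is strictly worse.

Minimum total: 299 km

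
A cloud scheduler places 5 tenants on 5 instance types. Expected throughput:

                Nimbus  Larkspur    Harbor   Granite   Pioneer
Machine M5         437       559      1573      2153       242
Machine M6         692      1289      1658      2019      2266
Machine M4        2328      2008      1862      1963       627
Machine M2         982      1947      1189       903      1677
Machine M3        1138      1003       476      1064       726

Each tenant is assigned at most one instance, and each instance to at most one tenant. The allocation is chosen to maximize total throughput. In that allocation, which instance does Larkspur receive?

Larkspur receives Machine M2.

Optimal: Nimbus→Machine M3 (1138 ops/s), Larkspur→Machine M2 (1947 ops/s), Harbor→Machine M4 (1862 ops/s), Granite→Machine M5 (2153 ops/s), Pioneer→Machine M6 (2266 ops/s) — total 1138+1947+1862+2153+2266 = 9366 ops/s.
Row-greedy (each tenant in turn takes its best remaining instance) gives 8812 ops/s, worse by 554.
Larkspur's own top instance is Machine M4 (2008 ops/s), but forcing Larkspur→Machine M4 and reassigning the rest optimally gives only 8754 ops/s — worse by 612.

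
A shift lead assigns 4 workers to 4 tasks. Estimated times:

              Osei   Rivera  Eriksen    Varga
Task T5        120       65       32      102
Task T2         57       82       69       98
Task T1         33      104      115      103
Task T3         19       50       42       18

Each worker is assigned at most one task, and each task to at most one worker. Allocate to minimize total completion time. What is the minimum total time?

Min total: 165 min

Treat this as an assignment problem: match each worker to one task.
Optimal: Osei→Task T1 (33 min), Rivera→Task T2 (82 min), Eriksen→Task T5 (32 min), Varga→Task T3 (18 min) — total 33+82+32+18 = 165 min.
Column-greedy (each task in turn goes to its cheapest remaining worker) gives 242 min, worse by 77.
Swapping Rivera↔Varga (Rivera→Task T3 50 min, Varga→Task T2 98 min) adds 48.
Checked against all permutations: 165 min is optimal.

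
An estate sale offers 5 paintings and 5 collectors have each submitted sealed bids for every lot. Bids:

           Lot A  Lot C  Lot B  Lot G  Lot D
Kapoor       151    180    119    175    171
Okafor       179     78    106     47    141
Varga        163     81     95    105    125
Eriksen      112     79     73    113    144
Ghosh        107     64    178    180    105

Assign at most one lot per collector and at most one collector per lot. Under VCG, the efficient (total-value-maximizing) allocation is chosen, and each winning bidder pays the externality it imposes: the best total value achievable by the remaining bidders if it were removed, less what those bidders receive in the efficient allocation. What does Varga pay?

Varga pays $2.

Efficient allocation: Kapoor→Lot C ($180), Okafor→Lot A ($179), Varga→Lot G ($105), Eriksen→Lot D ($144), Ghosh→Lot B ($178); total welfare W = $786.
Varga receives Lot G at value $105, so the others get W − 105 = $681.
Without Varga: best allocation of the remaining 4 bidders over all 5 lots is Kapoor→Lot C ($180), Okafor→Lot A ($179), Eriksen→Lot D ($144), Ghosh→Lot G ($180), total $683.
VCG payment = (others' best without Varga) − (others' welfare with Varga) = 683 − 681 = $2.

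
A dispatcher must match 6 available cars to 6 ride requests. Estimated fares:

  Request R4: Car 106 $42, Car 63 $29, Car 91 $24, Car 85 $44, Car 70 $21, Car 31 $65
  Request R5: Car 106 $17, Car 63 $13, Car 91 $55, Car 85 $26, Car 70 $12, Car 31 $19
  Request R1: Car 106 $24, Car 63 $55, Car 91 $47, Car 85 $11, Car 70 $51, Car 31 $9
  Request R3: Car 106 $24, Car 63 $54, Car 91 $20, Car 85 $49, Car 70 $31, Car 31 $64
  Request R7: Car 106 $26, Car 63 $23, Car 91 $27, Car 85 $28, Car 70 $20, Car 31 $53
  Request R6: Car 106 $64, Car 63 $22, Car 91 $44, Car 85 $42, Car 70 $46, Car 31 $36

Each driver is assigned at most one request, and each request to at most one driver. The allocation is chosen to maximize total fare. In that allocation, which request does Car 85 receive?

This is the linear assignment problem.
Optimal: Car 106→Request R6 ($64), Car 63→Request R3 ($54), Car 91→Request R5 ($55), Car 85→Request R4 ($44), Car 70→Request R1 ($51), Car 31→Request R7 ($53) — total 64+54+55+44+51+53 = $321.
Row-greedy (each driver in turn takes its best remaining request) gives $297, worse by 24.
Next-best assignment: Car 106→Request R6, Car 63→Request R3, Car 91→Request R5, Car 85→Request R7, Car 70→Request R1, Car 31→Request R4 = $317.
Swapping Car 63↔Car 85 (Car 63→Request R4 $29, Car 85→Request R3 $49) loses 20.
Checked against all permutations: $321 is optimal.
Car 85's own top request is Request R3 ($49), but forcing Car 85→Request R3 and reassigning the rest optimally gives only $308 — worse by 13.

Car 85 receives Request R4.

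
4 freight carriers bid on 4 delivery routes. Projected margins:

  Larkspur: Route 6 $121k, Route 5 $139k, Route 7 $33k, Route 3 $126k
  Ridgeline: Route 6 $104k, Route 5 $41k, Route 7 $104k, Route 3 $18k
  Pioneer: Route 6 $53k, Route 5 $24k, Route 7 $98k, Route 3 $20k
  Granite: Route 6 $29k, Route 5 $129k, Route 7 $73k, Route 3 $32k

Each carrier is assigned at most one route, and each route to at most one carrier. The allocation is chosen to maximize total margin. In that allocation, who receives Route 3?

Optimal: Larkspur→Route 3 ($126k), Ridgeline→Route 6 ($104k), Pioneer→Route 7 ($98k), Granite→Route 5 ($129k) — total 126+104+98+129 = $457k.
Row-greedy (each carrier in turn takes its best remaining route) gives $373k, worse by 84.
Swapping Larkspur↔Pioneer (Larkspur→Route 7 $33k, Pioneer→Route 3 $20k) loses 171.
Every other assignment is strictly worse.
Larkspur's own top route is Route 5 ($139k), but forcing Larkspur→Route 5 and reassigning the rest optimally gives only $373k — worse by 84.

Larkspur receives Route 3.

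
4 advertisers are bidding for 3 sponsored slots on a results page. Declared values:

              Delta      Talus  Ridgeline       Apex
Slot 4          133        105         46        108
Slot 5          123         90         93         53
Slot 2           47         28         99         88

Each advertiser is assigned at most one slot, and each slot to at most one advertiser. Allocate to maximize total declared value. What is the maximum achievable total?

This is the linear assignment problem.
Optimal: Apex→Slot 4 ($108), Delta→Slot 5 ($123), Ridgeline→Slot 2 ($99) — total 108+123+99 = $330.
Max-entry greedy (repeatedly take the single best remaining cell) gives $322, worse by 8.
Next-best assignment: Talus→Slot 4, Delta→Slot 5, Ridgeline→Slot 2 = $327.
Swapping Ridgeline↔Apex (Ridgeline→Slot 4 $46, Apex→Slot 2 $88) loses 73.
No other one-to-one assignment exceeds $330.

Maximum total: $330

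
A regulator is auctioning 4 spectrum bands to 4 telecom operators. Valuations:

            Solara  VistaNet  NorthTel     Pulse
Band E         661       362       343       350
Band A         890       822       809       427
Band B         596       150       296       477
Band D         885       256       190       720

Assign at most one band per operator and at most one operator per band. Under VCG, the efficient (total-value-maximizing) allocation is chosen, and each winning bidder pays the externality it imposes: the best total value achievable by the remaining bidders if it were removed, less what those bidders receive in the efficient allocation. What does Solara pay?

Solara pays $243M.

Efficient allocation: Solara→Band D ($885M), VistaNet→Band E ($362M), NorthTel→Band A ($809M), Pulse→Band B ($477M); total welfare W = $2533M.
Solara receives Band D at value $885M, so the others get W − 885 = $1648M.
Without Solara: best allocation of the remaining 3 bidders over all 4 bands is VistaNet→Band E ($362M), NorthTel→Band A ($809M), Pulse→Band D ($720M), total $1891M.
VCG payment = (others' best without Solara) − (others' welfare with Solara) = 1891 − 1648 = $243M.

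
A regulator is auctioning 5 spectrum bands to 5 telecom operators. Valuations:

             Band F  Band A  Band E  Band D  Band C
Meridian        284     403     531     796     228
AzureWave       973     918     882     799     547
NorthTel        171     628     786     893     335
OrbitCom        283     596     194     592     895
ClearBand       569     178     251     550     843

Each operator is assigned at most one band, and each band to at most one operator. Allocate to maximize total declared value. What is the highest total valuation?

Optimal: Meridian→Band D ($796M), AzureWave→Band F ($973M), NorthTel→Band E ($786M), OrbitCom→Band A ($596M), ClearBand→Band C ($843M) — total 796+973+786+596+843 = $3994M.
Row-greedy (each operator in turn takes its best remaining band) gives $3628M, worse by 366.
Next-best assignment: Meridian→Band D, AzureWave→Band A, NorthTel→Band E, OrbitCom→Band C, ClearBand→Band F = $3964M.

Maximum total: $3994M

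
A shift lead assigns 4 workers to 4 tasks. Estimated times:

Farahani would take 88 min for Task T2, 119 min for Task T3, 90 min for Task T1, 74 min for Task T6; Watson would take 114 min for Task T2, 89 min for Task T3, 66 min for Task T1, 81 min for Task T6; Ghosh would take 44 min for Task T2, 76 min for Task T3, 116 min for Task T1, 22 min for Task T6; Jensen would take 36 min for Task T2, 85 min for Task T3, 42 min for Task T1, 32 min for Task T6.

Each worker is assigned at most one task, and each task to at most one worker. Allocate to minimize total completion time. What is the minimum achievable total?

Optimal: Farahani→Task T1 (90 min), Watson→Task T3 (89 min), Ghosh→Task T6 (22 min), Jensen→Task T2 (36 min) — total 90+89+22+36 = 237 min.
Min-entry greedy (repeatedly take the single cheapest remaining cell) gives 243 min, worse by 6.
Every other assignment is strictly worse.

Minimum total: 237 min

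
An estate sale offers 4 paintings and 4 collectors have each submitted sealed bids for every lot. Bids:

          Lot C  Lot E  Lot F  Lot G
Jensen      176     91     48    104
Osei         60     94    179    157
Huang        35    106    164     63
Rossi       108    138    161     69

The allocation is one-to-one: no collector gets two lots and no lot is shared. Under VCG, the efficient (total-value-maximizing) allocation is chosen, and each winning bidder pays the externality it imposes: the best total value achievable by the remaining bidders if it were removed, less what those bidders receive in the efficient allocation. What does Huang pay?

Huang pays $23.

Efficient allocation: Jensen→Lot C ($176), Osei→Lot G ($157), Huang→Lot F ($164), Rossi→Lot E ($138); total welfare W = $635.
Huang receives Lot F at value $164, so the others get W − 164 = $471.
Without Huang: best allocation of the remaining 3 bidders over all 4 lots is Jensen→Lot C ($176), Osei→Lot G ($157), Rossi→Lot F ($161), total $494.
VCG payment = (others' best without Huang) − (others' welfare with Huang) = 494 − 471 = $23.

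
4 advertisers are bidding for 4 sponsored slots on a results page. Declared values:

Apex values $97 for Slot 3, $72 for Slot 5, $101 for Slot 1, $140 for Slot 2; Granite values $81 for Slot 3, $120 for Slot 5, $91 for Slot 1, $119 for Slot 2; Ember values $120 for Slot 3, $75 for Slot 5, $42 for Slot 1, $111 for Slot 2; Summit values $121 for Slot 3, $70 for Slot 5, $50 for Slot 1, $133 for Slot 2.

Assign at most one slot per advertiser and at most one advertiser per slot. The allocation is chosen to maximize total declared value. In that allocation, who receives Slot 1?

Apex receives Slot 1.

This is a one-to-one assignment (maximum-weight bipartite matching).
Optimal: Apex→Slot 1 ($101), Granite→Slot 5 ($120), Ember→Slot 3 ($120), Summit→Slot 2 ($133) — total 101+120+120+133 = $474.
Column-greedy (each slot in turn goes to its best remaining advertiser) gives $453, worse by 21.
Next-best assignment: Apex→Slot 1, Granite→Slot 5, Ember→Slot 2, Summit→Slot 3 = $453.
Checked against all permutations: $474 is optimal.
Apex's own top slot is Slot 2 ($140), but forcing Apex→Slot 2 and reassigning the rest optimally gives only $430 — worse by 44.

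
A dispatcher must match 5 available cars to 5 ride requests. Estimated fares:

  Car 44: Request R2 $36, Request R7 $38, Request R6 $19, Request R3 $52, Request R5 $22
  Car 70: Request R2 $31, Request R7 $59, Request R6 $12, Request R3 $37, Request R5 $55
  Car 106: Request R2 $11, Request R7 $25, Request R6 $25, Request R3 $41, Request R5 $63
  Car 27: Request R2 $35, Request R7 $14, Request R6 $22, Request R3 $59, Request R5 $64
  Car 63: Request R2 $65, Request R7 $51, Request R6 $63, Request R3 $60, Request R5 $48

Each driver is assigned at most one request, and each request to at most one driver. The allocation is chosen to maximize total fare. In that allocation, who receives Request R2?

Car 44 receives Request R2.

Optimal: Car 44→Request R2 ($36), Car 70→Request R7 ($59), Car 106→Request R5 ($63), Car 27→Request R3 ($59), Car 63→Request R6 ($63) — total 36+59+63+59+63 = $280.
Row-greedy (each driver in turn takes its best remaining request) gives $272, worse by 8.
Next-best assignment: Car 44→Request R3, Car 70→Request R7, Car 106→Request R5, Car 27→Request R2, Car 63→Request R6 = $272.
Checked against all permutations: $280 is optimal.
Car 44's own top request is Request R3 ($52), but forcing Car 44→Request R3 and reassigning the rest optimally gives only $272 — worse by 8.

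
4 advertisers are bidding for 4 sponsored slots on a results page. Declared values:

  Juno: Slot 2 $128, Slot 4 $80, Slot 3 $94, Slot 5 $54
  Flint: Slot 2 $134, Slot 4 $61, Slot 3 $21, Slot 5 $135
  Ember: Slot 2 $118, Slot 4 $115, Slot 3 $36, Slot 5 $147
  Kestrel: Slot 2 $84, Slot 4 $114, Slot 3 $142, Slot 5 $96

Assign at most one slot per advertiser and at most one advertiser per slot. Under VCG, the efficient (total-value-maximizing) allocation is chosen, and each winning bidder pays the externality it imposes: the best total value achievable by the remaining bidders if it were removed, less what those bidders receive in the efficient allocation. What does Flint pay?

Efficient allocation: Juno→Slot 2 ($128), Flint→Slot 5 ($135), Ember→Slot 4 ($115), Kestrel→Slot 3 ($142); total welfare W = $520.
Flint receives Slot 5 at value $135, so the others get W − 135 = $385.
Without Flint: best allocation of the remaining 3 bidders over all 4 slots is Juno→Slot 2 ($128), Ember→Slot 5 ($147), Kestrel→Slot 3 ($142), total $417.
VCG payment = (others' best without Flint) − (others' welfare with Flint) = 417 − 385 = $32.

Flint pays $32.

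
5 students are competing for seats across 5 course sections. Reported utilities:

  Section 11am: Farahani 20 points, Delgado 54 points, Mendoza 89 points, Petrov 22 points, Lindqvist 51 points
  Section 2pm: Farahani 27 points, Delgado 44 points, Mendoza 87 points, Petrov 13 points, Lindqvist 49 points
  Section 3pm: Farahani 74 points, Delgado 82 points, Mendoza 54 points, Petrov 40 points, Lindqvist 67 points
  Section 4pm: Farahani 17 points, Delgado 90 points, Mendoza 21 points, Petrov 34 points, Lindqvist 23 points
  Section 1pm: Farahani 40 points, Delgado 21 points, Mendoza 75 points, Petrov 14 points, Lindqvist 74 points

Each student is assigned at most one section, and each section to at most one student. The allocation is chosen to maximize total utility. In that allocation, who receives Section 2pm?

This is a one-to-one assignment (maximum-weight bipartite matching).
Optimal: Farahani→Section 3pm (74 points), Delgado→Section 4pm (90 points), Mendoza→Section 2pm (87 points), Petrov→Section 11am (22 points), Lindqvist→Section 1pm (74 points) — total 74+90+87+22+74 = 347 points.
Row-greedy (each student in turn takes its best remaining section) gives 316 points, worse by 31.
Next-best assignment: Farahani→Section 3pm, Delgado→Section 4pm, Mendoza→Section 11am, Petrov→Section 2pm, Lindqvist→Section 1pm = 340 points.
Swapping Delgado↔Petrov (Delgado→Section 11am 54 points, Petrov→Section 4pm 34 points) loses 24.
Mendoza's own top section is Section 11am (89 points), but forcing Mendoza→Section 11am and reassigning the rest optimally gives only 340 points — worse by 7.

Mendoza receives Section 2pm.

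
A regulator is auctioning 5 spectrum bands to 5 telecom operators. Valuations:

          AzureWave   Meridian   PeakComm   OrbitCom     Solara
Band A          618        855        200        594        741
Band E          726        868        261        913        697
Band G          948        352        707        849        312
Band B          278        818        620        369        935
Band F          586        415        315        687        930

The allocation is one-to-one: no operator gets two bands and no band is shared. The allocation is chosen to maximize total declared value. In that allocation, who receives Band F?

Solara receives Band F.

Optimal: AzureWave→Band G ($948M), Meridian→Band A ($855M), PeakComm→Band B ($620M), OrbitCom→Band E ($913M), Solara→Band F ($930M) — total 948+855+620+913+930 = $4266M.
Max-entry greedy (repeatedly take the single best remaining cell) gives $3966M, worse by 300.
Next-best assignment: AzureWave→Band F, Meridian→Band A, PeakComm→Band G, OrbitCom→Band E, Solara→Band B = $3996M.
Swapping OrbitCom↔PeakComm (OrbitCom→Band B $369M, PeakComm→Band E $261M) loses 903.
Checked against all permutations: $4266M is optimal.
Solara's own top band is Band B ($935M), but forcing Solara→Band B and reassigning the rest optimally gives only $3996M — worse by 270.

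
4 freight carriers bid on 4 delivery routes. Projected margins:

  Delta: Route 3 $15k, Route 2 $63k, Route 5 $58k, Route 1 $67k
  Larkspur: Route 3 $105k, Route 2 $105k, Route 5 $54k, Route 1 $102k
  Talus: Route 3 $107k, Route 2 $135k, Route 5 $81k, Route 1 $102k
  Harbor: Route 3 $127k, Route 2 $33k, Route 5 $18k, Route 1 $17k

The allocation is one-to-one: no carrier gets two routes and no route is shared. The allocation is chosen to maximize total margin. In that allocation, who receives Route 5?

Delta receives Route 5.

This is the linear assignment problem.
Optimal: Delta→Route 5 ($58k), Larkspur→Route 1 ($102k), Talus→Route 2 ($135k), Harbor→Route 3 ($127k) — total 58+102+135+127 = $422k.
Next-best assignment: Delta→Route 5, Larkspur→Route 2, Talus→Route 1, Harbor→Route 3 = $392k.
Swapping Talus↔Harbor (Talus→Route 3 $107k, Harbor→Route 2 $33k) loses 122.
No other one-to-one assignment exceeds $422k.
Delta's own top route is Route 1 ($67k), but forcing Delta→Route 1 and reassigning the rest optimally gives only $383k — worse by 39.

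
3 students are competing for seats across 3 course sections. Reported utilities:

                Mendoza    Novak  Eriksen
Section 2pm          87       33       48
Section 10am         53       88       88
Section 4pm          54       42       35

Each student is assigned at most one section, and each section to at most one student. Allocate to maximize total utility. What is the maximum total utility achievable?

Max total: 217 points

Optimal: Mendoza→Section 2pm (87 points), Novak→Section 4pm (42 points), Eriksen→Section 10am (88 points) — total 87+42+88 = 217 points.
Column-greedy (each section in turn goes to its best remaining student) gives 210 points, worse by 7.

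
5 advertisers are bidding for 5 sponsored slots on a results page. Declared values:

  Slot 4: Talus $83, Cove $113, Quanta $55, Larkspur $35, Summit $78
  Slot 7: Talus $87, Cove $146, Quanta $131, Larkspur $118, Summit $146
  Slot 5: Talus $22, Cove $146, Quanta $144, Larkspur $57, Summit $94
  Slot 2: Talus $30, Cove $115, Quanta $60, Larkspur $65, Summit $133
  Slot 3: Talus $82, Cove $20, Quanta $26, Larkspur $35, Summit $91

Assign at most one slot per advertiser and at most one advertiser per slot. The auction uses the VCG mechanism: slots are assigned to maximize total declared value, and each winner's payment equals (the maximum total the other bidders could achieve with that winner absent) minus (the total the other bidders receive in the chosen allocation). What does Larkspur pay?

Larkspur pays $34.

Efficient allocation: Talus→Slot 3 ($82), Cove→Slot 4 ($113), Quanta→Slot 5 ($144), Larkspur→Slot 7 ($118), Summit→Slot 2 ($133); total welfare W = $590.
Larkspur receives Slot 7 at value $118, so the others get W − 118 = $472.
Without Larkspur: best allocation of the remaining 4 bidders over all 5 slots is Talus→Slot 4 ($83), Cove→Slot 7 ($146), Quanta→Slot 5 ($144), Summit→Slot 2 ($133), total $506.
VCG payment = (others' best without Larkspur) − (others' welfare with Larkspur) = 506 − 472 = $34.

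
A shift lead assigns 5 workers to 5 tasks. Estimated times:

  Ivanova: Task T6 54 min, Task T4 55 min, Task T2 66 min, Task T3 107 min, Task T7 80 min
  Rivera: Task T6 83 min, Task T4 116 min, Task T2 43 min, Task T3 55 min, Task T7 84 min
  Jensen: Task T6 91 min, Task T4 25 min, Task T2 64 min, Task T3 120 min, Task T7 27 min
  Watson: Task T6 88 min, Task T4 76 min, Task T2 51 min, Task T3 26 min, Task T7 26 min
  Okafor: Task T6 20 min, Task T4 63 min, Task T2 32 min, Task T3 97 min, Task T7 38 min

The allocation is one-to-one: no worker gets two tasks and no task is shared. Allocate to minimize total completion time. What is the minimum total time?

Optimal: Ivanova→Task T4 (55 min), Rivera→Task T2 (43 min), Jensen→Task T7 (27 min), Watson→Task T3 (26 min), Okafor→Task T6 (20 min) — total 55+43+27+26+20 = 171 min.
Row-greedy (each worker in turn takes its cheapest remaining task) gives 186 min, worse by 15.
No other one-to-one assignment undercuts 171 min.

Minimum total: 171 min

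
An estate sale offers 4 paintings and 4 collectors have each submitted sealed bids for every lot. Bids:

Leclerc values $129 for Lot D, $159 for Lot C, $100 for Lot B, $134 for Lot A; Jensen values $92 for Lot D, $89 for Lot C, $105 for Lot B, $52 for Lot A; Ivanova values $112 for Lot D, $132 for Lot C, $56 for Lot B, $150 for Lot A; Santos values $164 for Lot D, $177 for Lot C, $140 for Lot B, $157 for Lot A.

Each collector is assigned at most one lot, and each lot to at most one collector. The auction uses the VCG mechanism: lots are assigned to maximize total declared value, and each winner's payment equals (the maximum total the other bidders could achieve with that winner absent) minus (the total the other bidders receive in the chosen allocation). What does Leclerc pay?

Leclerc pays $13.

Efficient allocation: Leclerc→Lot C ($159), Jensen→Lot B ($105), Ivanova→Lot A ($150), Santos→Lot D ($164); total welfare W = $578.
Leclerc receives Lot C at value $159, so the others get W − 159 = $419.
Without Leclerc: best allocation of the remaining 3 bidders over all 4 lots is Jensen→Lot B ($105), Ivanova→Lot A ($150), Santos→Lot C ($177), total $432.
VCG payment = (others' best without Leclerc) − (others' welfare with Leclerc) = 432 − 419 = $13.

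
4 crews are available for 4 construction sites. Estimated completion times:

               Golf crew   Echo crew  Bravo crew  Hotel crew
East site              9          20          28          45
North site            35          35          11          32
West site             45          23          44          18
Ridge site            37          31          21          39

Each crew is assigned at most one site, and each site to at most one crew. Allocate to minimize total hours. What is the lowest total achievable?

This is the linear assignment problem.
Optimal: Golf crew→East site (9 hours), Echo crew→Ridge site (31 hours), Bravo crew→North site (11 hours), Hotel crew→West site (18 hours) — total 9+31+11+18 = 69 hours.
Row-greedy (each crew in turn takes its cheapest remaining site) gives 82 hours, worse by 13.
No other one-to-one assignment undercuts 69 hours.

Min total: 69 hours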